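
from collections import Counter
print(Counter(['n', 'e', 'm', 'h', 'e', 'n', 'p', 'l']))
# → Counter({'n': 2, 'e': 2, 'm': 1, 'h': 1, 'p': 1, 'l': 1})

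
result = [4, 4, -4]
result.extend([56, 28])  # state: [4, 4, -4, 56, 28]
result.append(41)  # [4, 4, -4, 56, 28, 41]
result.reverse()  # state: [41, 28, 56, -4, 4, 4]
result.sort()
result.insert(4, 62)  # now [-4, 4, 4, 28, 62, 41, 56]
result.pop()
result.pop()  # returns 41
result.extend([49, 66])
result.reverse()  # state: [66, 49, 62, 28, 4, 4, -4]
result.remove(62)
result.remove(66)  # [49, 28, 4, 4, -4]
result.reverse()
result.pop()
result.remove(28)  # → [-4, 4, 4]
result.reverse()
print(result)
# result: [4, 4, -4]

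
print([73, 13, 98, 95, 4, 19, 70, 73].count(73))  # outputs 2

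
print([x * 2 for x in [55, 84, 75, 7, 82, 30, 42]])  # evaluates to [110, 168, 150, 14, 164, 60, 84]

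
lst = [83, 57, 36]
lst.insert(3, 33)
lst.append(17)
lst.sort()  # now [17, 33, 36, 57, 83]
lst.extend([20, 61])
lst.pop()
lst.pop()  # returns 20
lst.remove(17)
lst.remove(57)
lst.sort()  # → [33, 36, 83]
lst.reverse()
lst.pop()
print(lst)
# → [83, 36]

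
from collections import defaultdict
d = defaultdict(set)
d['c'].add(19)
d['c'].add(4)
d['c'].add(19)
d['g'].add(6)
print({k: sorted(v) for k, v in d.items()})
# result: {'c': [4, 19], 'g': [6]}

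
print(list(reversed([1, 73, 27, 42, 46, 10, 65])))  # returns [65, 10, 46, 42, 27, 73, 1]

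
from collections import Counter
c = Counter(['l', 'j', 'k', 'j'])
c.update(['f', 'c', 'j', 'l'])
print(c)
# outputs Counter({'j': 3, 'l': 2, 'k': 1, 'f': 1, 'c': 1})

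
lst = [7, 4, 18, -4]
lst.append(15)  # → [7, 4, 18, -4, 15]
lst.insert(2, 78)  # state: [7, 4, 78, 18, -4, 15]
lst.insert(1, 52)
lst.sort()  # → [-4, 4, 7, 15, 18, 52, 78]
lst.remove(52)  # [-4, 4, 7, 15, 18, 78]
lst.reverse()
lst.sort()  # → [-4, 4, 7, 15, 18, 78]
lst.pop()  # 78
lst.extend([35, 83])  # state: [-4, 4, 7, 15, 18, 35, 83]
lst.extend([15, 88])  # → [-4, 4, 7, 15, 18, 35, 83, 15, 88]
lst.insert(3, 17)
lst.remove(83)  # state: [-4, 4, 7, 17, 15, 18, 35, 15, 88]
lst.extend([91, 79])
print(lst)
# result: [-4, 4, 7, 17, 15, 18, 35, 15, 88, 91, 79]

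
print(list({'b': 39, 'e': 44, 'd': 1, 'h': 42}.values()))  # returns [39, 44, 1, 42]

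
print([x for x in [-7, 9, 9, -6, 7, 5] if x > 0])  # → [9, 9, 7, 5]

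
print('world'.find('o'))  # 1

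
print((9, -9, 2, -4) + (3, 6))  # (9, -9, 2, -4, 3, 6)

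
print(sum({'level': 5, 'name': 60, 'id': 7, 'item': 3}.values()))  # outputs 75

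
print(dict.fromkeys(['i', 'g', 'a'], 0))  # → {'i': 0, 'g': 0, 'a': 0}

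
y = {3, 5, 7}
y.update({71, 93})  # {3, 5, 7, 71, 93}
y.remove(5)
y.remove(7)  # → {3, 71, 93}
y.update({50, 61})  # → {3, 50, 61, 71, 93}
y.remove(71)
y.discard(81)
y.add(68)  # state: {3, 50, 61, 68, 93}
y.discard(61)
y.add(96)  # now {3, 50, 68, 93, 96}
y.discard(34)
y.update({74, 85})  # {3, 50, 68, 74, 85, 93, 96}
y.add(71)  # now {3, 50, 68, 71, 74, 85, 93, 96}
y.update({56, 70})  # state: {3, 50, 56, 68, 70, 71, 74, 85, 93, 96}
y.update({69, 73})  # {3, 50, 56, 68, 69, 70, 71, 73, 74, 85, 93, 96}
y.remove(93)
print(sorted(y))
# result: [3, 50, 56, 68, 69, 70, 71, 73, 74, 85, 96]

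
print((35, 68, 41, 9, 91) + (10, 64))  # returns (35, 68, 41, 9, 91, 10, 64)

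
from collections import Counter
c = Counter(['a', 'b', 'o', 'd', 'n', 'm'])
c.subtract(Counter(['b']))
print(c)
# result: Counter({'a': 1, 'o': 1, 'd': 1, 'n': 1, 'm': 1, 'b': 0})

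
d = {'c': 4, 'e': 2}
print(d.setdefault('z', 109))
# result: 109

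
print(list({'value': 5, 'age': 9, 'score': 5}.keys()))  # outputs ['value', 'age', 'score']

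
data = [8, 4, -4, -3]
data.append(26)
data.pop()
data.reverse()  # [-3, -4, 4, 8]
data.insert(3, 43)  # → [-3, -4, 4, 43, 8]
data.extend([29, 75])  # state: [-3, -4, 4, 43, 8, 29, 75]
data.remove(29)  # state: [-3, -4, 4, 43, 8, 75]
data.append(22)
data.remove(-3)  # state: [-4, 4, 43, 8, 75, 22]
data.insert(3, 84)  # [-4, 4, 43, 84, 8, 75, 22]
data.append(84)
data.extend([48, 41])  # [-4, 4, 43, 84, 8, 75, 22, 84, 48, 41]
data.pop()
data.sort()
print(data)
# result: [-4, 4, 8, 22, 43, 48, 75, 84, 84]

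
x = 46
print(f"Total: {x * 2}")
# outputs Total: 92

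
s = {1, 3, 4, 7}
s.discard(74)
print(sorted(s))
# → [1, 3, 4, 7]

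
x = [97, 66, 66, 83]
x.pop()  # 83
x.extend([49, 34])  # [97, 66, 66, 49, 34]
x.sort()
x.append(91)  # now [34, 49, 66, 66, 97, 91]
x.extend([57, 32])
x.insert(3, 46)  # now [34, 49, 66, 46, 66, 97, 91, 57, 32]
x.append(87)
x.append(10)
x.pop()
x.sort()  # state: [32, 34, 46, 49, 57, 66, 66, 87, 91, 97]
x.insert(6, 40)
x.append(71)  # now [32, 34, 46, 49, 57, 66, 40, 66, 87, 91, 97, 71]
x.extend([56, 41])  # [32, 34, 46, 49, 57, 66, 40, 66, 87, 91, 97, 71, 56, 41]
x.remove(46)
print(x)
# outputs [32, 34, 49, 57, 66, 40, 66, 87, 91, 97, 71, 56, 41]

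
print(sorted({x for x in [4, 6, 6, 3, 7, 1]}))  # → [1, 3, 4, 6, 7]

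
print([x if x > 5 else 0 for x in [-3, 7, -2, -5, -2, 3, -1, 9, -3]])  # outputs [0, 7, 0, 0, 0, 0, 0, 9, 0]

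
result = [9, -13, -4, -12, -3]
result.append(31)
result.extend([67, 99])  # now [9, -13, -4, -12, -3, 31, 67, 99]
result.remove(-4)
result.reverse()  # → [99, 67, 31, -3, -12, -13, 9]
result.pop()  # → 9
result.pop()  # -13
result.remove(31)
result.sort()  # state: [-12, -3, 67, 99]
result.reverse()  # [99, 67, -3, -12]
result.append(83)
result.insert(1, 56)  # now [99, 56, 67, -3, -12, 83]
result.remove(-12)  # [99, 56, 67, -3, 83]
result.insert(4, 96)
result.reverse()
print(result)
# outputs [83, 96, -3, 67, 56, 99]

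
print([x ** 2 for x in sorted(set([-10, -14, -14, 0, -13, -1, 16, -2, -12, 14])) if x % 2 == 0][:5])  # [196, 144, 100, 4, 0]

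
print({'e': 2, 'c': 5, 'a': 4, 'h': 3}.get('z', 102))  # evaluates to 102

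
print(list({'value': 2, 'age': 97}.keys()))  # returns ['value', 'age']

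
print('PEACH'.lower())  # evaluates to peach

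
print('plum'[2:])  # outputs um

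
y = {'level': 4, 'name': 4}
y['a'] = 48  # {'level': 4, 'name': 4, 'a': 48}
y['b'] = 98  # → {'level': 4, 'name': 4, 'a': 48, 'b': 98}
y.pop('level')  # 4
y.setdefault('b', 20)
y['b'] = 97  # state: {'name': 4, 'a': 48, 'b': 97}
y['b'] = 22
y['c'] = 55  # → {'name': 4, 'a': 48, 'b': 22, 'c': 55}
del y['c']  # {'name': 4, 'a': 48, 'b': 22}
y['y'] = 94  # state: {'name': 4, 'a': 48, 'b': 22, 'y': 94}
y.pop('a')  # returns 48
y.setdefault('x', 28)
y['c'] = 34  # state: {'name': 4, 'b': 22, 'y': 94, 'x': 28, 'c': 34}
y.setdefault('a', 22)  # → 22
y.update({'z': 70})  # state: {'name': 4, 'b': 22, 'y': 94, 'x': 28, 'c': 34, 'a': 22, 'z': 70}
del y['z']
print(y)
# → {'name': 4, 'b': 22, 'y': 94, 'x': 28, 'c': 34, 'a': 22}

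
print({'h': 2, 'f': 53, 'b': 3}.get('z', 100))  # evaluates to 100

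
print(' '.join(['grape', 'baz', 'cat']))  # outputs grape baz cat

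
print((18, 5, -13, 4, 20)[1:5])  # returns (5, -13, 4, 20)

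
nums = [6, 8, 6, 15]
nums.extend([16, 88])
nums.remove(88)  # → [6, 8, 6, 15, 16]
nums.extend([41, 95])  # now [6, 8, 6, 15, 16, 41, 95]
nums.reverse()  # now [95, 41, 16, 15, 6, 8, 6]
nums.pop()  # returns 6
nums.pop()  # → 8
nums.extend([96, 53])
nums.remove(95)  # [41, 16, 15, 6, 96, 53]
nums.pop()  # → 53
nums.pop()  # 96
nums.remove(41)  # [16, 15, 6]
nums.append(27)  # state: [16, 15, 6, 27]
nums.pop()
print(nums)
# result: [16, 15, 6]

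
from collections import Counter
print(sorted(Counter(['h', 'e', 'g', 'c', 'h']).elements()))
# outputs ['c', 'e', 'g', 'h', 'h']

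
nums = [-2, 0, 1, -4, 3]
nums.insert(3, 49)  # [-2, 0, 1, 49, -4, 3]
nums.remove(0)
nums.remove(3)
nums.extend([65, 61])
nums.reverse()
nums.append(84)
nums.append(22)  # [61, 65, -4, 49, 1, -2, 84, 22]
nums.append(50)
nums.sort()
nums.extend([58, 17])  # [-4, -2, 1, 22, 49, 50, 61, 65, 84, 58, 17]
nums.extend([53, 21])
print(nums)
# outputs [-4, -2, 1, 22, 49, 50, 61, 65, 84, 58, 17, 53, 21]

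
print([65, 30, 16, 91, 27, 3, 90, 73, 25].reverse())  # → None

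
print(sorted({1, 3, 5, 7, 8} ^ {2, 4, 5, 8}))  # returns [1, 2, 3, 4, 7]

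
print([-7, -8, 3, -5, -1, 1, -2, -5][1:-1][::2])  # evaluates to [-8, -5, 1]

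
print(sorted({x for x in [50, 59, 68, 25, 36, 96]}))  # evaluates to [25, 36, 50, 59, 68, 96]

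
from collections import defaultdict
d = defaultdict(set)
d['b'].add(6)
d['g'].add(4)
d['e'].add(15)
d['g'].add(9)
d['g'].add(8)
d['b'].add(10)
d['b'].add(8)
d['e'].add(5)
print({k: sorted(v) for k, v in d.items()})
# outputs {'b': [6, 8, 10], 'g': [4, 8, 9], 'e': [5, 15]}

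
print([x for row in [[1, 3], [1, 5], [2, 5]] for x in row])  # [1, 3, 1, 5, 2, 5]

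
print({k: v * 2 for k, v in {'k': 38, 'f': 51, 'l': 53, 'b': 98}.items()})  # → {'k': 76, 'f': 102, 'l': 106, 'b': 196}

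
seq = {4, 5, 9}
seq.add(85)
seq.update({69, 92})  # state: {4, 5, 9, 69, 85, 92}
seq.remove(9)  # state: {4, 5, 69, 85, 92}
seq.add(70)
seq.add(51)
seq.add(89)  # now {4, 5, 51, 69, 70, 85, 89, 92}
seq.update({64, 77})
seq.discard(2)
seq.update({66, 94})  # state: {4, 5, 51, 64, 66, 69, 70, 77, 85, 89, 92, 94}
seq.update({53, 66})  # {4, 5, 51, 53, 64, 66, 69, 70, 77, 85, 89, 92, 94}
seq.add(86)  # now {4, 5, 51, 53, 64, 66, 69, 70, 77, 85, 86, 89, 92, 94}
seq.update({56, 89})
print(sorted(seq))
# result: [4, 5, 51, 53, 56, 64, 66, 69, 70, 77, 85, 86, 89, 92, 94]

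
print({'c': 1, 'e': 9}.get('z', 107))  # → 107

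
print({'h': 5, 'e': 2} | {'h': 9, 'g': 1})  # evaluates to {'h': 9, 'e': 2, 'g': 1}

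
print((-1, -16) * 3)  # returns (-1, -16, -1, -16, -1, -16)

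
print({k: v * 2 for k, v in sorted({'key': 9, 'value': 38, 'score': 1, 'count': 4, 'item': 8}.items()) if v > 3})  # {'count': 8, 'item': 16, 'key': 18, 'value': 76}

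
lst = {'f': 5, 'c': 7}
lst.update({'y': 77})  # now {'f': 5, 'c': 7, 'y': 77}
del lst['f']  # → {'c': 7, 'y': 77}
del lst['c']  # {'y': 77}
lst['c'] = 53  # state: {'y': 77, 'c': 53}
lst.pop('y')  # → 77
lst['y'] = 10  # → {'c': 53, 'y': 10}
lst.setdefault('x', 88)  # 88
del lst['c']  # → {'y': 10, 'x': 88}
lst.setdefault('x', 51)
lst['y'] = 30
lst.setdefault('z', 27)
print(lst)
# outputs {'y': 30, 'x': 88, 'z': 27}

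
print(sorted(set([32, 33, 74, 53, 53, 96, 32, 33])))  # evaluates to [32, 33, 53, 74, 96]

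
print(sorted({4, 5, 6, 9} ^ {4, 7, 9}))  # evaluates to [5, 6, 7]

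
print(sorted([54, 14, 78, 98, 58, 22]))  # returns [14, 22, 54, 58, 78, 98]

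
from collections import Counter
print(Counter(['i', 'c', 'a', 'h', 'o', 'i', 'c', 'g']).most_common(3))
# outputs [('i', 2), ('c', 2), ('a', 1)]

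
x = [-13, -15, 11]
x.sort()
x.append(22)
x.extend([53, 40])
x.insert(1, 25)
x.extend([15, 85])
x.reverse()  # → [85, 15, 40, 53, 22, 11, -13, 25, -15]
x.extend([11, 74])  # [85, 15, 40, 53, 22, 11, -13, 25, -15, 11, 74]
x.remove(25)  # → [85, 15, 40, 53, 22, 11, -13, -15, 11, 74]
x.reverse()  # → [74, 11, -15, -13, 11, 22, 53, 40, 15, 85]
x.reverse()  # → [85, 15, 40, 53, 22, 11, -13, -15, 11, 74]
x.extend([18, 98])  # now [85, 15, 40, 53, 22, 11, -13, -15, 11, 74, 18, 98]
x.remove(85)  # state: [15, 40, 53, 22, 11, -13, -15, 11, 74, 18, 98]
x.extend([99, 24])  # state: [15, 40, 53, 22, 11, -13, -15, 11, 74, 18, 98, 99, 24]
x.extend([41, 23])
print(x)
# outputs [15, 40, 53, 22, 11, -13, -15, 11, 74, 18, 98, 99, 24, 41, 23]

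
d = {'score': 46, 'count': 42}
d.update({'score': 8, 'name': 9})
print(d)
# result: {'score': 8, 'count': 42, 'name': 9}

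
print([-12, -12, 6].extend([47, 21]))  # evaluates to None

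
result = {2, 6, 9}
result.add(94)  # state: {2, 6, 9, 94}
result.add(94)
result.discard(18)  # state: {2, 6, 9, 94}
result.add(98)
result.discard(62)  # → {2, 6, 9, 94, 98}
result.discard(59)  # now {2, 6, 9, 94, 98}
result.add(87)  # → {2, 6, 9, 87, 94, 98}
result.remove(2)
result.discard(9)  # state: {6, 87, 94, 98}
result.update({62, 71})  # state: {6, 62, 71, 87, 94, 98}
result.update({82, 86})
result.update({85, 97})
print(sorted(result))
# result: [6, 62, 71, 82, 85, 86, 87, 94, 97, 98]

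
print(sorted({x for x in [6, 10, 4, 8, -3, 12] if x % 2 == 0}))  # [4, 6, 8, 10, 12]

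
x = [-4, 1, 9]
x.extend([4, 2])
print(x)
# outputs [-4, 1, 9, 4, 2]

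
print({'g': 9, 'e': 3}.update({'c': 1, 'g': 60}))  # None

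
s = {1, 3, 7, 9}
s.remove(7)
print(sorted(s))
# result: [1, 3, 9]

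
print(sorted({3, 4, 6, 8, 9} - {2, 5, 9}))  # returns [3, 4, 6, 8]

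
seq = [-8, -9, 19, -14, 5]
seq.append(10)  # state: [-8, -9, 19, -14, 5, 10]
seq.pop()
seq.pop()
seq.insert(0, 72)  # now [72, -8, -9, 19, -14]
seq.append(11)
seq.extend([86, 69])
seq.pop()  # 69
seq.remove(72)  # [-8, -9, 19, -14, 11, 86]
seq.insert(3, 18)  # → [-8, -9, 19, 18, -14, 11, 86]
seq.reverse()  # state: [86, 11, -14, 18, 19, -9, -8]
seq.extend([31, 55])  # [86, 11, -14, 18, 19, -9, -8, 31, 55]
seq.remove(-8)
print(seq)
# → [86, 11, -14, 18, 19, -9, 31, 55]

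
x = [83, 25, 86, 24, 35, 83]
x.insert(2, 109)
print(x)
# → [83, 25, 109, 86, 24, 35, 83]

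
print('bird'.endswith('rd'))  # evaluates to True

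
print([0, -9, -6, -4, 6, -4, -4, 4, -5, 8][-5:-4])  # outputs [-4]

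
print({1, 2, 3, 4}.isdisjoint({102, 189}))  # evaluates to True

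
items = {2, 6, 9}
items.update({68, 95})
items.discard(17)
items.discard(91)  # {2, 6, 9, 68, 95}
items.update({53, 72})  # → {2, 6, 9, 53, 68, 72, 95}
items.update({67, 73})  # {2, 6, 9, 53, 67, 68, 72, 73, 95}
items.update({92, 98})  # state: {2, 6, 9, 53, 67, 68, 72, 73, 92, 95, 98}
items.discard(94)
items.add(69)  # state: {2, 6, 9, 53, 67, 68, 69, 72, 73, 92, 95, 98}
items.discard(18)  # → {2, 6, 9, 53, 67, 68, 69, 72, 73, 92, 95, 98}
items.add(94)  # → {2, 6, 9, 53, 67, 68, 69, 72, 73, 92, 94, 95, 98}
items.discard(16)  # {2, 6, 9, 53, 67, 68, 69, 72, 73, 92, 94, 95, 98}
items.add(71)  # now {2, 6, 9, 53, 67, 68, 69, 71, 72, 73, 92, 94, 95, 98}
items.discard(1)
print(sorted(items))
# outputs [2, 6, 9, 53, 67, 68, 69, 71, 72, 73, 92, 94, 95, 98]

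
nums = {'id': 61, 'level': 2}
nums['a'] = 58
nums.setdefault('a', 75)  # 58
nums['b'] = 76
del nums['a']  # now {'id': 61, 'level': 2, 'b': 76}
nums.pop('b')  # 76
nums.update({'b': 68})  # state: {'id': 61, 'level': 2, 'b': 68}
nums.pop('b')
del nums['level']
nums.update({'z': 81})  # {'id': 61, 'z': 81}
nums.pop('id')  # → 61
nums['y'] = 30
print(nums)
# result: {'z': 81, 'y': 30}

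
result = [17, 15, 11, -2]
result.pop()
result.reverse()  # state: [11, 15, 17]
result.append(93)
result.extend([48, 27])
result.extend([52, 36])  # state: [11, 15, 17, 93, 48, 27, 52, 36]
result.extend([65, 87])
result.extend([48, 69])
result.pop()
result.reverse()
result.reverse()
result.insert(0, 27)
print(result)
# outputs [27, 11, 15, 17, 93, 48, 27, 52, 36, 65, 87, 48]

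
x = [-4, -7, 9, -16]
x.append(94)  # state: [-4, -7, 9, -16, 94]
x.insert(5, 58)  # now [-4, -7, 9, -16, 94, 58]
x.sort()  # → [-16, -7, -4, 9, 58, 94]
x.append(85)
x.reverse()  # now [85, 94, 58, 9, -4, -7, -16]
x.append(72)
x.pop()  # 72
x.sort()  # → [-16, -7, -4, 9, 58, 85, 94]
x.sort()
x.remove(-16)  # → [-7, -4, 9, 58, 85, 94]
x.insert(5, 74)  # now [-7, -4, 9, 58, 85, 74, 94]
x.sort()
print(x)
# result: [-7, -4, 9, 58, 74, 85, 94]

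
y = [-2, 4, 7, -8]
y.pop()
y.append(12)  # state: [-2, 4, 7, 12]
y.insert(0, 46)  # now [46, -2, 4, 7, 12]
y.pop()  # 12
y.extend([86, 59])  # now [46, -2, 4, 7, 86, 59]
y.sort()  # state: [-2, 4, 7, 46, 59, 86]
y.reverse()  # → [86, 59, 46, 7, 4, -2]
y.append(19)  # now [86, 59, 46, 7, 4, -2, 19]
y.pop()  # 19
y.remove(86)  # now [59, 46, 7, 4, -2]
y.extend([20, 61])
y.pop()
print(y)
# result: [59, 46, 7, 4, -2, 20]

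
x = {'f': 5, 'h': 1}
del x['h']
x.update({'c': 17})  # {'f': 5, 'c': 17}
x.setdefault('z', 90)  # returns 90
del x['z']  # {'f': 5, 'c': 17}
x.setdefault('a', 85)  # 85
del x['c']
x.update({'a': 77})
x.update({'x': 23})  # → {'f': 5, 'a': 77, 'x': 23}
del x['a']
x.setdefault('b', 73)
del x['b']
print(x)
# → {'f': 5, 'x': 23}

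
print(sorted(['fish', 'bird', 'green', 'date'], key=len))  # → ['fish', 'bird', 'date', 'green']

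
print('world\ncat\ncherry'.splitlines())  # ['world', 'cat', 'cherry']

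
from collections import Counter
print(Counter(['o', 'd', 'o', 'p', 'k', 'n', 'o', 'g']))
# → Counter({'o': 3, 'd': 1, 'p': 1, 'k': 1, 'n': 1, 'g': 1})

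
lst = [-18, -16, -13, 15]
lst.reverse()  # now [15, -13, -16, -18]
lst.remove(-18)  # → [15, -13, -16]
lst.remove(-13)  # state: [15, -16]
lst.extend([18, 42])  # [15, -16, 18, 42]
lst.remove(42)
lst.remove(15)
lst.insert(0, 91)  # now [91, -16, 18]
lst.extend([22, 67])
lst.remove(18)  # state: [91, -16, 22, 67]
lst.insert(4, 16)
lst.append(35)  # [91, -16, 22, 67, 16, 35]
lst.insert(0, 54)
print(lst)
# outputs [54, 91, -16, 22, 67, 16, 35]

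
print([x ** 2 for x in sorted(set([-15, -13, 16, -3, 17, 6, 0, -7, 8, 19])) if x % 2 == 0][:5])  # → [0, 36, 64, 256]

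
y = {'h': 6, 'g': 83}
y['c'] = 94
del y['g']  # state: {'h': 6, 'c': 94}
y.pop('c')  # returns 94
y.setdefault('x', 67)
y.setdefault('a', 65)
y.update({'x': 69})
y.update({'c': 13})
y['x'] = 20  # {'h': 6, 'x': 20, 'a': 65, 'c': 13}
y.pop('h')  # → 6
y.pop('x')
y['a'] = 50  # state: {'a': 50, 'c': 13}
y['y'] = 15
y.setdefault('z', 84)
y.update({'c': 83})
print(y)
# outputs {'a': 50, 'c': 83, 'y': 15, 'z': 84}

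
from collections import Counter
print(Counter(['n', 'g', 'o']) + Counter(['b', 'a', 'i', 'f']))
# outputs Counter({'n': 1, 'g': 1, 'o': 1, 'b': 1, 'a': 1, 'i': 1, 'f': 1})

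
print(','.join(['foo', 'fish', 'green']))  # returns foo,fish,green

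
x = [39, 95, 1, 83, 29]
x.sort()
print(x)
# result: [1, 29, 39, 83, 95]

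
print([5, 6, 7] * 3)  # [5, 6, 7, 5, 6, 7, 5, 6, 7]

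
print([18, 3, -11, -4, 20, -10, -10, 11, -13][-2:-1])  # [11]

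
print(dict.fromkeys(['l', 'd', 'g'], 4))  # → {'l': 4, 'd': 4, 'g': 4}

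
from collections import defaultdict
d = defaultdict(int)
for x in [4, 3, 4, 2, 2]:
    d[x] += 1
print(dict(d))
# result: {4: 2, 3: 1, 2: 2}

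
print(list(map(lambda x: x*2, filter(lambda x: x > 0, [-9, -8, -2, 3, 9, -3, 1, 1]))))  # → [6, 18, 2, 2]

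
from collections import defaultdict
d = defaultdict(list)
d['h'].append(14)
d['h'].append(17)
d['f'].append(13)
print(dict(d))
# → {'h': [14, 17], 'f': [13]}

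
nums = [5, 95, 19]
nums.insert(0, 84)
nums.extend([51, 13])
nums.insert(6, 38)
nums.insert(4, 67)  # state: [84, 5, 95, 19, 67, 51, 13, 38]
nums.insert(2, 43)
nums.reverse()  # [38, 13, 51, 67, 19, 95, 43, 5, 84]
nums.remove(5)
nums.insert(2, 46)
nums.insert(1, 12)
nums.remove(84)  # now [38, 12, 13, 46, 51, 67, 19, 95, 43]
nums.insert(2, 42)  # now [38, 12, 42, 13, 46, 51, 67, 19, 95, 43]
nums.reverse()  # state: [43, 95, 19, 67, 51, 46, 13, 42, 12, 38]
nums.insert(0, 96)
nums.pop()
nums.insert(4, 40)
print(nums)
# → [96, 43, 95, 19, 40, 67, 51, 46, 13, 42, 12]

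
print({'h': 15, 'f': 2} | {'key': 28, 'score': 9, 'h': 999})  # {'h': 999, 'f': 2, 'key': 28, 'score': 9}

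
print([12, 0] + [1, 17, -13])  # [12, 0, 1, 17, -13]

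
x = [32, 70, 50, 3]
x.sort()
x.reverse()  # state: [70, 50, 32, 3]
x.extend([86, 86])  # [70, 50, 32, 3, 86, 86]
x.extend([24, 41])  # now [70, 50, 32, 3, 86, 86, 24, 41]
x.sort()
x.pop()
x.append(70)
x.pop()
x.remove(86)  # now [3, 24, 32, 41, 50, 70]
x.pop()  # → 70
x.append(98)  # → [3, 24, 32, 41, 50, 98]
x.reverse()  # [98, 50, 41, 32, 24, 3]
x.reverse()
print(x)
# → [3, 24, 32, 41, 50, 98]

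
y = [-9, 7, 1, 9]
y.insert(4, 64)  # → [-9, 7, 1, 9, 64]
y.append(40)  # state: [-9, 7, 1, 9, 64, 40]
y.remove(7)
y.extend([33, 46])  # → [-9, 1, 9, 64, 40, 33, 46]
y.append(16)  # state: [-9, 1, 9, 64, 40, 33, 46, 16]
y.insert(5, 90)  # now [-9, 1, 9, 64, 40, 90, 33, 46, 16]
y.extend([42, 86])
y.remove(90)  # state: [-9, 1, 9, 64, 40, 33, 46, 16, 42, 86]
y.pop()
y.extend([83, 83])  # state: [-9, 1, 9, 64, 40, 33, 46, 16, 42, 83, 83]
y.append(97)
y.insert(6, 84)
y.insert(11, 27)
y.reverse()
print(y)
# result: [97, 83, 27, 83, 42, 16, 46, 84, 33, 40, 64, 9, 1, -9]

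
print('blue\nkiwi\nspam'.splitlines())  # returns ['blue', 'kiwi', 'spam']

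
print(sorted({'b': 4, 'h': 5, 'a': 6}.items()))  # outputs [('a', 6), ('b', 4), ('h', 5)]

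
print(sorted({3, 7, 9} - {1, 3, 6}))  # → [7, 9]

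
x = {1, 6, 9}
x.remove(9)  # {1, 6}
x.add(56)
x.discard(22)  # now {1, 6, 56}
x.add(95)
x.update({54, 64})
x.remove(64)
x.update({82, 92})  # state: {1, 6, 54, 56, 82, 92, 95}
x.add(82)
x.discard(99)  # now {1, 6, 54, 56, 82, 92, 95}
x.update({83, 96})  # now {1, 6, 54, 56, 82, 83, 92, 95, 96}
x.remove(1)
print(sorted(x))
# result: [6, 54, 56, 82, 83, 92, 95, 96]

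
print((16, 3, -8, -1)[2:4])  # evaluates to (-8, -1)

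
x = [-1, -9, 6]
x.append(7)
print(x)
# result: [-1, -9, 6, 7]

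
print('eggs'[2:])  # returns gs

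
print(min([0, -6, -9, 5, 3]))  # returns -9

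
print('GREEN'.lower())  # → green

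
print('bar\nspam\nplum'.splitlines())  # ['bar', 'spam', 'plum']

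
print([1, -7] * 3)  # [1, -7, 1, -7, 1, -7]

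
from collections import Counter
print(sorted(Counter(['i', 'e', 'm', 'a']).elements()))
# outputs ['a', 'e', 'i', 'm']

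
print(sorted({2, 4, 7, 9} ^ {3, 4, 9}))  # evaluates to [2, 3, 7]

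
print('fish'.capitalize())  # Fish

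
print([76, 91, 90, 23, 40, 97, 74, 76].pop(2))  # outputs 90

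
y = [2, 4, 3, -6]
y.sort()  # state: [-6, 2, 3, 4]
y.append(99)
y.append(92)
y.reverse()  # [92, 99, 4, 3, 2, -6]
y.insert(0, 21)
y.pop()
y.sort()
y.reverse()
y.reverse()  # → [2, 3, 4, 21, 92, 99]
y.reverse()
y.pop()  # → 2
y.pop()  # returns 3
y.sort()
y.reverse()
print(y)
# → [99, 92, 21, 4]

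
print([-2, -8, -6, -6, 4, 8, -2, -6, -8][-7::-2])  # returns [-6, -2]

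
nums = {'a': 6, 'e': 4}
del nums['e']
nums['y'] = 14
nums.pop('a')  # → 6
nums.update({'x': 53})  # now {'y': 14, 'x': 53}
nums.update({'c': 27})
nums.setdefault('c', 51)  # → 27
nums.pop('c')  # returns 27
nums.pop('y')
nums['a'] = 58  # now {'x': 53, 'a': 58}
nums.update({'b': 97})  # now {'x': 53, 'a': 58, 'b': 97}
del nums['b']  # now {'x': 53, 'a': 58}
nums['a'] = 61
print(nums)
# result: {'x': 53, 'a': 61}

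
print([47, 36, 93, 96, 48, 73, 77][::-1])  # [77, 73, 48, 96, 93, 36, 47]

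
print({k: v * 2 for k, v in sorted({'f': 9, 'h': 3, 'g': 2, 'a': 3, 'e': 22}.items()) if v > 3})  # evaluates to {'e': 44, 'f': 18}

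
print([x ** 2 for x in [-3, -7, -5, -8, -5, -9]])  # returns [9, 49, 25, 64, 25, 81]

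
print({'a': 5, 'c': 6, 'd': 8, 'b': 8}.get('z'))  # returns None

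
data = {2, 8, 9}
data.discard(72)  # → {2, 8, 9}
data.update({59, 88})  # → {2, 8, 9, 59, 88}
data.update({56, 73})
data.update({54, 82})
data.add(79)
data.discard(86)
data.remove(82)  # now {2, 8, 9, 54, 56, 59, 73, 79, 88}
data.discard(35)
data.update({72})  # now {2, 8, 9, 54, 56, 59, 72, 73, 79, 88}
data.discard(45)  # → {2, 8, 9, 54, 56, 59, 72, 73, 79, 88}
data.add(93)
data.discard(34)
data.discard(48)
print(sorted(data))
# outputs [2, 8, 9, 54, 56, 59, 72, 73, 79, 88, 93]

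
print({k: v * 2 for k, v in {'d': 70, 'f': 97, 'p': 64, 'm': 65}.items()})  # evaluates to {'d': 140, 'f': 194, 'p': 128, 'm': 130}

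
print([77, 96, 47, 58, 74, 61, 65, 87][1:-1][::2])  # [96, 58, 61]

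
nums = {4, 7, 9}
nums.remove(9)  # {4, 7}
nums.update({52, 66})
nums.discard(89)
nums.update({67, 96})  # {4, 7, 52, 66, 67, 96}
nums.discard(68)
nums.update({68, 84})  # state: {4, 7, 52, 66, 67, 68, 84, 96}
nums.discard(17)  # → {4, 7, 52, 66, 67, 68, 84, 96}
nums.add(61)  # {4, 7, 52, 61, 66, 67, 68, 84, 96}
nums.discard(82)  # {4, 7, 52, 61, 66, 67, 68, 84, 96}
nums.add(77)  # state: {4, 7, 52, 61, 66, 67, 68, 77, 84, 96}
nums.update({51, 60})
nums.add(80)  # {4, 7, 51, 52, 60, 61, 66, 67, 68, 77, 80, 84, 96}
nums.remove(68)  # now {4, 7, 51, 52, 60, 61, 66, 67, 77, 80, 84, 96}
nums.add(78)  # {4, 7, 51, 52, 60, 61, 66, 67, 77, 78, 80, 84, 96}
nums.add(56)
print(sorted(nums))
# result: [4, 7, 51, 52, 56, 60, 61, 66, 67, 77, 78, 80, 84, 96]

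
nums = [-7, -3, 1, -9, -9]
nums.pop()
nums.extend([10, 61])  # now [-7, -3, 1, -9, 10, 61]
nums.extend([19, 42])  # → [-7, -3, 1, -9, 10, 61, 19, 42]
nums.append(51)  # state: [-7, -3, 1, -9, 10, 61, 19, 42, 51]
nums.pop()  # 51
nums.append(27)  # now [-7, -3, 1, -9, 10, 61, 19, 42, 27]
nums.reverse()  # [27, 42, 19, 61, 10, -9, 1, -3, -7]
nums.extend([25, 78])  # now [27, 42, 19, 61, 10, -9, 1, -3, -7, 25, 78]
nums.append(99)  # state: [27, 42, 19, 61, 10, -9, 1, -3, -7, 25, 78, 99]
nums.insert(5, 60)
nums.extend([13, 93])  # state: [27, 42, 19, 61, 10, 60, -9, 1, -3, -7, 25, 78, 99, 13, 93]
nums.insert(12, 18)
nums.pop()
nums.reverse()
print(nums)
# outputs [13, 99, 18, 78, 25, -7, -3, 1, -9, 60, 10, 61, 19, 42, 27]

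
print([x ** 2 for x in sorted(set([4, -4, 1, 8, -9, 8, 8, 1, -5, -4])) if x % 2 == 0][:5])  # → [16, 16, 64]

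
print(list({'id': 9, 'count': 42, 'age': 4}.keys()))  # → ['id', 'count', 'age']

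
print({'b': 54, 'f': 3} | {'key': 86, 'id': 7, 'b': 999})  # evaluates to {'b': 999, 'f': 3, 'key': 86, 'id': 7}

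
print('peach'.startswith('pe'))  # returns True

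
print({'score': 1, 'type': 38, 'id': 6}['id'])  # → 6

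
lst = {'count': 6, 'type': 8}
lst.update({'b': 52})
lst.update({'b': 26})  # {'count': 6, 'type': 8, 'b': 26}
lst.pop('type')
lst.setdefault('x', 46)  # 46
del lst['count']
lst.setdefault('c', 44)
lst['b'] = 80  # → {'b': 80, 'x': 46, 'c': 44}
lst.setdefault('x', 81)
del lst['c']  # {'b': 80, 'x': 46}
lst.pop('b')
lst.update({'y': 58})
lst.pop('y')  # 58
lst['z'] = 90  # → {'x': 46, 'z': 90}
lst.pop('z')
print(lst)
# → {'x': 46}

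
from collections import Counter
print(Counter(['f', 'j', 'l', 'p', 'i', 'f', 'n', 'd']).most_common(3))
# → [('f', 2), ('j', 1), ('l', 1)]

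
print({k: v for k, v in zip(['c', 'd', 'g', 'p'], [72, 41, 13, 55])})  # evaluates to {'c': 72, 'd': 41, 'g': 13, 'p': 55}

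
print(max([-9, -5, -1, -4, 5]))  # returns 5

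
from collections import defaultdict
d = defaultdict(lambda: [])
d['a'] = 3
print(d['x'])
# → []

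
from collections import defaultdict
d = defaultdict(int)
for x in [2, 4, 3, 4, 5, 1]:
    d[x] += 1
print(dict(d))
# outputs {2: 1, 4: 2, 3: 1, 5: 1, 1: 1}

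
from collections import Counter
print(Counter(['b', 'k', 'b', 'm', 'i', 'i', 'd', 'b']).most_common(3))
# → [('b', 3), ('i', 2), ('k', 1)]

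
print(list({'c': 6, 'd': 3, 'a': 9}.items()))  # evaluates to [('c', 6), ('d', 3), ('a', 9)]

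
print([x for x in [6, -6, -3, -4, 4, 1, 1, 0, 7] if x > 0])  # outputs [6, 4, 1, 1, 7]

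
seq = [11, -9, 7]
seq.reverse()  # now [7, -9, 11]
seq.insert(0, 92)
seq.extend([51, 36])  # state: [92, 7, -9, 11, 51, 36]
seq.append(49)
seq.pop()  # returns 49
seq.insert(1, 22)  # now [92, 22, 7, -9, 11, 51, 36]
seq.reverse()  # [36, 51, 11, -9, 7, 22, 92]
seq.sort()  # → [-9, 7, 11, 22, 36, 51, 92]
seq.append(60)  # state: [-9, 7, 11, 22, 36, 51, 92, 60]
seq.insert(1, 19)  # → [-9, 19, 7, 11, 22, 36, 51, 92, 60]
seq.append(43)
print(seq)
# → [-9, 19, 7, 11, 22, 36, 51, 92, 60, 43]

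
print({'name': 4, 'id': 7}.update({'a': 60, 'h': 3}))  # None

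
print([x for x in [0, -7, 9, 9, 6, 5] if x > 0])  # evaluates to [9, 9, 6, 5]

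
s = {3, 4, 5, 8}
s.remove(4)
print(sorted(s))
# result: [3, 5, 8]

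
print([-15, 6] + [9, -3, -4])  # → [-15, 6, 9, -3, -4]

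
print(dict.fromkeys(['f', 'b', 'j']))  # {'f': None, 'b': None, 'j': None}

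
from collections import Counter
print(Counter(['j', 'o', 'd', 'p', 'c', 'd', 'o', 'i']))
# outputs Counter({'o': 2, 'd': 2, 'j': 1, 'p': 1, 'c': 1, 'i': 1})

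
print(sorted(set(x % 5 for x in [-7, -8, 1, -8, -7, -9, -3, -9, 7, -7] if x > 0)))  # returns [1, 2]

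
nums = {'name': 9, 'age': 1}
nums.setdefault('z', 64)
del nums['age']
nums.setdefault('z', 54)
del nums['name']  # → {'z': 64}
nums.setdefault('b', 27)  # 27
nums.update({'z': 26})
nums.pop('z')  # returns 26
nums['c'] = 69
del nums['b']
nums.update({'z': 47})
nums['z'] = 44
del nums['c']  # {'z': 44}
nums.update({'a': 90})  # {'z': 44, 'a': 90}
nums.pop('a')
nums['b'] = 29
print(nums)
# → {'z': 44, 'b': 29}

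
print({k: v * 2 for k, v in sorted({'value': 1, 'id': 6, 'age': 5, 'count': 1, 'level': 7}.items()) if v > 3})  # {'age': 10, 'id': 12, 'level': 14}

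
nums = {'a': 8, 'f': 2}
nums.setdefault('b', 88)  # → 88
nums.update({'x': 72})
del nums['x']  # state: {'a': 8, 'f': 2, 'b': 88}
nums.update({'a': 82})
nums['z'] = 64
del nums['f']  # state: {'a': 82, 'b': 88, 'z': 64}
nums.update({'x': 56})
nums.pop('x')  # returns 56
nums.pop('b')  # 88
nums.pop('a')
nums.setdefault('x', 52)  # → 52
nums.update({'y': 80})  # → {'z': 64, 'x': 52, 'y': 80}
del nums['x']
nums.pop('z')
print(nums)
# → {'y': 80}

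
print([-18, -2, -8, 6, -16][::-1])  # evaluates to [-16, 6, -8, -2, -18]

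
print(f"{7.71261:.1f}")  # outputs 7.7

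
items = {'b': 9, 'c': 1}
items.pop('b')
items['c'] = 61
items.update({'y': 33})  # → {'c': 61, 'y': 33}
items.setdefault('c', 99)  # 61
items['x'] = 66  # {'c': 61, 'y': 33, 'x': 66}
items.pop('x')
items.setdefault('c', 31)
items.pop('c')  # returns 61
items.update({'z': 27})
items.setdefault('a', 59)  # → 59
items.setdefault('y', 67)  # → 33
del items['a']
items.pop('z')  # 27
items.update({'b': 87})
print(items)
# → {'y': 33, 'b': 87}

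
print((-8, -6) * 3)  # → (-8, -6, -8, -6, -8, -6)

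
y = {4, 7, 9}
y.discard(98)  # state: {4, 7, 9}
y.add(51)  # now {4, 7, 9, 51}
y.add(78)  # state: {4, 7, 9, 51, 78}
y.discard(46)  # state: {4, 7, 9, 51, 78}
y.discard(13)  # {4, 7, 9, 51, 78}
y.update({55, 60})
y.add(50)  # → {4, 7, 9, 50, 51, 55, 60, 78}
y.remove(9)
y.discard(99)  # {4, 7, 50, 51, 55, 60, 78}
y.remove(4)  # {7, 50, 51, 55, 60, 78}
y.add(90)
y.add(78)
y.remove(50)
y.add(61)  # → {7, 51, 55, 60, 61, 78, 90}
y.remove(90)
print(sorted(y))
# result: [7, 51, 55, 60, 61, 78]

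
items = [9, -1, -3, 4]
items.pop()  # 4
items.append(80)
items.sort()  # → [-3, -1, 9, 80]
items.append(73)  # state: [-3, -1, 9, 80, 73]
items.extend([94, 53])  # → [-3, -1, 9, 80, 73, 94, 53]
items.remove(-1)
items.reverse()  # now [53, 94, 73, 80, 9, -3]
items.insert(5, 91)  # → [53, 94, 73, 80, 9, 91, -3]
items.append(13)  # [53, 94, 73, 80, 9, 91, -3, 13]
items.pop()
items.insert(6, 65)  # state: [53, 94, 73, 80, 9, 91, 65, -3]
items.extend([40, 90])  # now [53, 94, 73, 80, 9, 91, 65, -3, 40, 90]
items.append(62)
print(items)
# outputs [53, 94, 73, 80, 9, 91, 65, -3, 40, 90, 62]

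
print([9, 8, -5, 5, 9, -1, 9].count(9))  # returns 3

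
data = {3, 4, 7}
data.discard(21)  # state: {3, 4, 7}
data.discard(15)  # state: {3, 4, 7}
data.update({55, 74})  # {3, 4, 7, 55, 74}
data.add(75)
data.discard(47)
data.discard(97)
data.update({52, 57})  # {3, 4, 7, 52, 55, 57, 74, 75}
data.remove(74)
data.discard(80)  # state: {3, 4, 7, 52, 55, 57, 75}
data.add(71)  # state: {3, 4, 7, 52, 55, 57, 71, 75}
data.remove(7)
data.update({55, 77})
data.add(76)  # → {3, 4, 52, 55, 57, 71, 75, 76, 77}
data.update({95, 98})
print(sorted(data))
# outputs [3, 4, 52, 55, 57, 71, 75, 76, 77, 95, 98]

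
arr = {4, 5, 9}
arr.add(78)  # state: {4, 5, 9, 78}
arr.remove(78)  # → {4, 5, 9}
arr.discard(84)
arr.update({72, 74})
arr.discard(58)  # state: {4, 5, 9, 72, 74}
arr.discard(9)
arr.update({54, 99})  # {4, 5, 54, 72, 74, 99}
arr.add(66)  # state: {4, 5, 54, 66, 72, 74, 99}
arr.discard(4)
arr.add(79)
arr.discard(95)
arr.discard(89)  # {5, 54, 66, 72, 74, 79, 99}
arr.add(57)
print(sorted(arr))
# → [5, 54, 57, 66, 72, 74, 79, 99]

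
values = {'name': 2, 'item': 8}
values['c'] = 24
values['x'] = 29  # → {'name': 2, 'item': 8, 'c': 24, 'x': 29}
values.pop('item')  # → 8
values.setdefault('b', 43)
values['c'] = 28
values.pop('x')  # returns 29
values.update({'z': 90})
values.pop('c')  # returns 28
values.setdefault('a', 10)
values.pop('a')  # 10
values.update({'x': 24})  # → {'name': 2, 'b': 43, 'z': 90, 'x': 24}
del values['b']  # {'name': 2, 'z': 90, 'x': 24}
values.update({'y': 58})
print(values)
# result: {'name': 2, 'z': 90, 'x': 24, 'y': 58}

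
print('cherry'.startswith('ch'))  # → True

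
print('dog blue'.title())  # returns Dog Blue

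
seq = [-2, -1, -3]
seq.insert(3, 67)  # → [-2, -1, -3, 67]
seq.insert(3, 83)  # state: [-2, -1, -3, 83, 67]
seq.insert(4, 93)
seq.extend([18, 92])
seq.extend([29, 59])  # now [-2, -1, -3, 83, 93, 67, 18, 92, 29, 59]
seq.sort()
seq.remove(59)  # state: [-3, -2, -1, 18, 29, 67, 83, 92, 93]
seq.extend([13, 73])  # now [-3, -2, -1, 18, 29, 67, 83, 92, 93, 13, 73]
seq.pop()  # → 73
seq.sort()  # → [-3, -2, -1, 13, 18, 29, 67, 83, 92, 93]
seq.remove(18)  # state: [-3, -2, -1, 13, 29, 67, 83, 92, 93]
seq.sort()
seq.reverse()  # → [93, 92, 83, 67, 29, 13, -1, -2, -3]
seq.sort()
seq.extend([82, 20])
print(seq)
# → [-3, -2, -1, 13, 29, 67, 83, 92, 93, 82, 20]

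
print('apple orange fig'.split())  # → ['apple', 'orange', 'fig']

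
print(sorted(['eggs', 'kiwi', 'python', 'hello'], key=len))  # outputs ['eggs', 'kiwi', 'hello', 'python']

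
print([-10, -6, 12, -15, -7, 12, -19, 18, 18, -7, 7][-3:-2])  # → [18]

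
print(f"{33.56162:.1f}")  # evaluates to 33.6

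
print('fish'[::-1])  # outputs hsif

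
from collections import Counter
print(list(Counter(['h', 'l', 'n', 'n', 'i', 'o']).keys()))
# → ['h', 'l', 'n', 'i', 'o']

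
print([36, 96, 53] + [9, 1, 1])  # [36, 96, 53, 9, 1, 1]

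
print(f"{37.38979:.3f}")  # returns 37.390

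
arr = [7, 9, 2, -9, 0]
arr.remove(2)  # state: [7, 9, -9, 0]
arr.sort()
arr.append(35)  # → [-9, 0, 7, 9, 35]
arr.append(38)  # [-9, 0, 7, 9, 35, 38]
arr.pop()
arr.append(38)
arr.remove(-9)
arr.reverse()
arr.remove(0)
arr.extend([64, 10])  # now [38, 35, 9, 7, 64, 10]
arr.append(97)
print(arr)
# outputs [38, 35, 9, 7, 64, 10, 97]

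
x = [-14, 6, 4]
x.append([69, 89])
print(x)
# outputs [-14, 6, 4, [69, 89]]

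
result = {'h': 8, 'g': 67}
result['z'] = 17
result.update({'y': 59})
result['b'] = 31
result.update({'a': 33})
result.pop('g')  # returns 67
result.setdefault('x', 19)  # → 19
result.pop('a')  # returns 33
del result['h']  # {'z': 17, 'y': 59, 'b': 31, 'x': 19}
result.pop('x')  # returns 19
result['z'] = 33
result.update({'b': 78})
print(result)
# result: {'z': 33, 'y': 59, 'b': 78}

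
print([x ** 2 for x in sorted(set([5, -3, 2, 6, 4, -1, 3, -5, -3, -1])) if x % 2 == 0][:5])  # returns [4, 16, 36]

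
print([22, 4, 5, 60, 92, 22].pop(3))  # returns 60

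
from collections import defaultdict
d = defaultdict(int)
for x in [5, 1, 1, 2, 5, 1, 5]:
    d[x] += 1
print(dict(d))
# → {5: 3, 1: 3, 2: 1}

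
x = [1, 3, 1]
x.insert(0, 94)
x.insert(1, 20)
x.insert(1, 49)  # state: [94, 49, 20, 1, 3, 1]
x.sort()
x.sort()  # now [1, 1, 3, 20, 49, 94]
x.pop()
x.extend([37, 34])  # [1, 1, 3, 20, 49, 37, 34]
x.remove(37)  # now [1, 1, 3, 20, 49, 34]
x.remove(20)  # [1, 1, 3, 49, 34]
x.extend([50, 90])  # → [1, 1, 3, 49, 34, 50, 90]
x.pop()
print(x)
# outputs [1, 1, 3, 49, 34, 50]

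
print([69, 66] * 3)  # [69, 66, 69, 66, 69, 66]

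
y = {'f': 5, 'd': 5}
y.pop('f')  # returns 5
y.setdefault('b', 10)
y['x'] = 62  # {'d': 5, 'b': 10, 'x': 62}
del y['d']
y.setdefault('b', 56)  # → 10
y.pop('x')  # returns 62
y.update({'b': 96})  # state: {'b': 96}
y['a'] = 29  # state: {'b': 96, 'a': 29}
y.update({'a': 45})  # {'b': 96, 'a': 45}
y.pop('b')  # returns 96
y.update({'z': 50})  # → {'a': 45, 'z': 50}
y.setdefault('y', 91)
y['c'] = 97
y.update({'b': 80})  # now {'a': 45, 'z': 50, 'y': 91, 'c': 97, 'b': 80}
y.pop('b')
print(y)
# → {'a': 45, 'z': 50, 'y': 91, 'c': 97}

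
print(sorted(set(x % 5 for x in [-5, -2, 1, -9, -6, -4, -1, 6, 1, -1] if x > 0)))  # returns [1]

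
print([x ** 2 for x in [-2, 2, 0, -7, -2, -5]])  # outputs [4, 4, 0, 49, 4, 25]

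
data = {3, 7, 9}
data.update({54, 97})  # {3, 7, 9, 54, 97}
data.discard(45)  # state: {3, 7, 9, 54, 97}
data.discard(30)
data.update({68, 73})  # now {3, 7, 9, 54, 68, 73, 97}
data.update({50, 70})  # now {3, 7, 9, 50, 54, 68, 70, 73, 97}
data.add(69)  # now {3, 7, 9, 50, 54, 68, 69, 70, 73, 97}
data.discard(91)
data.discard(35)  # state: {3, 7, 9, 50, 54, 68, 69, 70, 73, 97}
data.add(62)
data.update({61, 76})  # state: {3, 7, 9, 50, 54, 61, 62, 68, 69, 70, 73, 76, 97}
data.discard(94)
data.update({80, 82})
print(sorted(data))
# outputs [3, 7, 9, 50, 54, 61, 62, 68, 69, 70, 73, 76, 80, 82, 97]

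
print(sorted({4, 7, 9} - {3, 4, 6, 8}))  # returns [7, 9]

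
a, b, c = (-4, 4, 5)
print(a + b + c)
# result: 5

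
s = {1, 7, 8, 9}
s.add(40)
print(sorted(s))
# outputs [1, 7, 8, 9, 40]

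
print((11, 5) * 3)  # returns (11, 5, 11, 5, 11, 5)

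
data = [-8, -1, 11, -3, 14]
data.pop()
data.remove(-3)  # [-8, -1, 11]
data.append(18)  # [-8, -1, 11, 18]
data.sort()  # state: [-8, -1, 11, 18]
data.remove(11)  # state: [-8, -1, 18]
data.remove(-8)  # [-1, 18]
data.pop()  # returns 18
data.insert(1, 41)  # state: [-1, 41]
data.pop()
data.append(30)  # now [-1, 30]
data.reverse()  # [30, -1]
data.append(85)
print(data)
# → [30, -1, 85]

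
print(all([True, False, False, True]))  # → False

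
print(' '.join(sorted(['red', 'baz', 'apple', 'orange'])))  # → apple baz orange red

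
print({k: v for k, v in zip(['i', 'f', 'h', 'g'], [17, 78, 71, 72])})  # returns {'i': 17, 'f': 78, 'h': 71, 'g': 72}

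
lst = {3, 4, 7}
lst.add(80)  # {3, 4, 7, 80}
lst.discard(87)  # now {3, 4, 7, 80}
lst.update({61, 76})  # {3, 4, 7, 61, 76, 80}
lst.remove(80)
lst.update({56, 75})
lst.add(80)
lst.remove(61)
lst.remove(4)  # {3, 7, 56, 75, 76, 80}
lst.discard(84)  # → {3, 7, 56, 75, 76, 80}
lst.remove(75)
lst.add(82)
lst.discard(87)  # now {3, 7, 56, 76, 80, 82}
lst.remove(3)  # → {7, 56, 76, 80, 82}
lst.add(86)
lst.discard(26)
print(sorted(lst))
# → [7, 56, 76, 80, 82, 86]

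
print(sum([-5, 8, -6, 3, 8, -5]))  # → 3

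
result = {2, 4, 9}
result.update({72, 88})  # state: {2, 4, 9, 72, 88}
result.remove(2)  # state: {4, 9, 72, 88}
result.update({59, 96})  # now {4, 9, 59, 72, 88, 96}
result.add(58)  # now {4, 9, 58, 59, 72, 88, 96}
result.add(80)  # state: {4, 9, 58, 59, 72, 80, 88, 96}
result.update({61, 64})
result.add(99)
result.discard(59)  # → {4, 9, 58, 61, 64, 72, 80, 88, 96, 99}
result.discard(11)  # {4, 9, 58, 61, 64, 72, 80, 88, 96, 99}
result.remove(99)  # {4, 9, 58, 61, 64, 72, 80, 88, 96}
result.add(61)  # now {4, 9, 58, 61, 64, 72, 80, 88, 96}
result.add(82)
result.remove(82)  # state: {4, 9, 58, 61, 64, 72, 80, 88, 96}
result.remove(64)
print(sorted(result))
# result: [4, 9, 58, 61, 72, 80, 88, 96]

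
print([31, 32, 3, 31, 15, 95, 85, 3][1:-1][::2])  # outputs [32, 31, 95]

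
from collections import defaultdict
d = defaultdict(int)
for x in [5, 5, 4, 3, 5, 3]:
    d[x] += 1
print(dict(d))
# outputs {5: 3, 4: 1, 3: 2}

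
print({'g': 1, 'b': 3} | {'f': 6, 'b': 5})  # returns {'g': 1, 'b': 5, 'f': 6}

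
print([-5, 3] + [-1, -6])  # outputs [-5, 3, -1, -6]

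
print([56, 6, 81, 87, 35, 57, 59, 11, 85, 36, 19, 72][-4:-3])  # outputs [85]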